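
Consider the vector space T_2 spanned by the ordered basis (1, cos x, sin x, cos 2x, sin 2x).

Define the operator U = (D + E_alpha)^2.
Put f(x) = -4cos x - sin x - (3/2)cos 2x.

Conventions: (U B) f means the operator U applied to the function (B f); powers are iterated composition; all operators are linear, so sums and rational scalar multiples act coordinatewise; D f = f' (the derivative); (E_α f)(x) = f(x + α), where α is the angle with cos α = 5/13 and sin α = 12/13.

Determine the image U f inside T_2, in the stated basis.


the image equals g(x) = (2150/169)cos x + (1600/169)sin x + (586809/57122)cos 2x - (163506/28561)sin 2x

D f = -cos x + 4sin x + 3sin 2x
E_alpha f = -(32/13)cos x + (43/13)sin x + (357/338)cos 2x + (180/169)sin 2x
(D + E_alpha) f = -(45/13)cos x + (95/13)sin x + (357/338)cos 2x + (687/169)sin 2x
D (D + E_alpha) f = (95/13)cos x + (45/13)sin x + (1374/169)cos 2x - (357/169)sin 2x
E_alpha (D + E_alpha) f = (915/169)cos x + (1015/169)sin x + (122397/57122)cos 2x - (103173/28561)sin 2x
(D + E_alpha) (D + E_alpha) f = (2150/169)cos x + (1600/169)sin x + (586809/57122)cos 2x - (163506/28561)sin 2x


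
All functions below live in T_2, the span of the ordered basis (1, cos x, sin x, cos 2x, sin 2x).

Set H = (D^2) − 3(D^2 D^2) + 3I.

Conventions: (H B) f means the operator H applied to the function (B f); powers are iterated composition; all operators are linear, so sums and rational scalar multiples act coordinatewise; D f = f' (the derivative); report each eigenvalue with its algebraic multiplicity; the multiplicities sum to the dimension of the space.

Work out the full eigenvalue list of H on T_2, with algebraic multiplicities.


λ = -49 (multiplicity 2), λ = -1 (multiplicity 2), λ = 3 (multiplicity 1)

image of 1: 3
image of cos x: -cos x
image of sin x: -sin x
image of cos 2x: -49cos 2x
image of sin 2x: -49sin 2x
the matrix is diagonal; its diagonal is (3, -1, -1, -49, -49)
for a triangular matrix the eigenvalues are the diagonal entries, with algebraic multiplicity their repetition count


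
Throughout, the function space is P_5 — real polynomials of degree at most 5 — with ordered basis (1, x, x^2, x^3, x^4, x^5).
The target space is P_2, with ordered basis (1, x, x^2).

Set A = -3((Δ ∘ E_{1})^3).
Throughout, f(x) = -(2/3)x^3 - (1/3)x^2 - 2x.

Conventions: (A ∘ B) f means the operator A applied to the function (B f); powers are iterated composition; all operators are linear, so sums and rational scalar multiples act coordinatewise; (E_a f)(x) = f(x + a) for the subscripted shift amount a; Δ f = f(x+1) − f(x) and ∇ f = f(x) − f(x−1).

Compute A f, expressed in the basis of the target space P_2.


the result is g(x) = 12

E_{1} f = -(2/3)x^3 - (7/3)x^2 - (14/3)x - 3
Δ E_{1} f = -2x^2 - (20/3)x - 23/3
E_{1} (Δ ∘ E_{1}) f = -2x^2 - (32/3)x - 49/3
Δ E_{1} (Δ ∘ E_{1}) f = -4x - 38/3
E_{1} (Δ ∘ E_{1}) (Δ ∘ E_{1}) f = -4x - 50/3
Δ E_{1} (Δ ∘ E_{1}) (Δ ∘ E_{1}) f = -4
(-3((Δ ∘ E_{1})^3)) f = 12


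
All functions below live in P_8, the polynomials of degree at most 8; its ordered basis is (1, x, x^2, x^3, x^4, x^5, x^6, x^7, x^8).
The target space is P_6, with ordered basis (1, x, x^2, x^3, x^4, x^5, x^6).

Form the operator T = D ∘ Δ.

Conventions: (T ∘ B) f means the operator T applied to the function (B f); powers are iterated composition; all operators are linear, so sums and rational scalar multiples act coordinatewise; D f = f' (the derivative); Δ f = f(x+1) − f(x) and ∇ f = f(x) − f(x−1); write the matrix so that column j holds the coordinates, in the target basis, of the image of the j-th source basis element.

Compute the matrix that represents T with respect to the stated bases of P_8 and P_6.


image of 1: 0
image of x: 0
image of x^2: 2
image of x^3: 6x + 3
image of x^4: 12x^2 + 12x + 4
image of x^5: 20x^3 + 30x^2 + 20x + 5
image of x^6: 30x^4 + 60x^3 + 60x^2 + 30x + 6
image of x^7: 42x^5 + 105x^4 + 140x^3 + 105x^2 + 42x + 7
image of x^8: 56x^6 + 168x^5 + 280x^4 + 280x^3 + 168x^2 + 56x + 8
each image's coordinates form column j of the matrix

the matrix is [[0, 0, 2, 3, 4, 5, 6, 7, 8]; [0, 0, 0, 6, 12, 20, 30, 42, 56]; [0, 0, 0, 0, 12, 30, 60, 105, 168]; [0, 0, 0, 0, 0, 20, 60, 140, 280]; [0, 0, 0, 0, 0, 0, 30, 105, 280]; [0, 0, 0, 0, 0, 0, 0, 42, 168]; [0, 0, 0, 0, 0, 0, 0, 0, 56]] (rows listed top to bottom)


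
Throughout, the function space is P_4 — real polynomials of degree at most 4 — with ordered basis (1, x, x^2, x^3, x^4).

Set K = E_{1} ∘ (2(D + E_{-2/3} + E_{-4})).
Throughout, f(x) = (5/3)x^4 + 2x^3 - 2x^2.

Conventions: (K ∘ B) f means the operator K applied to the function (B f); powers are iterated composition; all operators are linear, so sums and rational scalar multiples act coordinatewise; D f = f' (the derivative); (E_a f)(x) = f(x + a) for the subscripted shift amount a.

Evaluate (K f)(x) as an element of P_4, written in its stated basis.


D f = (20/3)x^3 + 6x^2 - 4x
E_{-2/3} f = (5/3)x^4 - (22/9)x^3 - (14/9)x^2 + (272/81)x - 280/243
E_{-4} f = (5/3)x^4 - (74/3)x^3 + 134x^2 - (944/3)x + 800/3
(D + E_{-2/3} + E_{-4}) f = (10/3)x^4 - (184/9)x^3 + (1246/9)x^2 - (25540/81)x + 64520/243
(2(D + E_{-2/3} + E_{-4})) f = (20/3)x^4 - (368/9)x^3 + (2492/9)x^2 - (51080/81)x + 129040/243
E_{1} (2(D + E_{-2/3} + E_{-4})) f = (20/3)x^4 - (128/9)x^3 + (1748/9)x^2 - (14000/81)x + 34768/243

the image equals g(x) = (20/3)x^4 - (128/9)x^3 + (1748/9)x^2 - (14000/81)x + 34768/243


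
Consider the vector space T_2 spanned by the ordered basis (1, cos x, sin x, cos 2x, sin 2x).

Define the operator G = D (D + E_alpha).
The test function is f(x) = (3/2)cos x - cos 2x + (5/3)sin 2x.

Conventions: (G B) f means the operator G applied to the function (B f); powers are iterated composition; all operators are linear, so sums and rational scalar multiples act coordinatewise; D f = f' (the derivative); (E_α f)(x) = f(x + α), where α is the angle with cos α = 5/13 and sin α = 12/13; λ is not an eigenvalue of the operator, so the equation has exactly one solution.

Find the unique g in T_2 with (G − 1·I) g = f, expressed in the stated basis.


the result is g(x) = -(57/113)cos x + (15/226)sin x + (635/3129)cos 2x - (673/3129)sin 2x

write g with unknown coordinates in the stated basis and equate coefficients in (G − 1·I) g = f
solving from the highest basis element down gives g = -(57/113)cos x + (15/226)sin x + (635/3129)cos 2x - (673/3129)sin 2x
check: G g = (225/226)cos x + (15/226)sin x - (2494/3129)cos 2x + (1514/1043)sin 2x
so G g − 1·g = (3/2)cos x - cos 2x + (5/3)sin 2x = f ✓


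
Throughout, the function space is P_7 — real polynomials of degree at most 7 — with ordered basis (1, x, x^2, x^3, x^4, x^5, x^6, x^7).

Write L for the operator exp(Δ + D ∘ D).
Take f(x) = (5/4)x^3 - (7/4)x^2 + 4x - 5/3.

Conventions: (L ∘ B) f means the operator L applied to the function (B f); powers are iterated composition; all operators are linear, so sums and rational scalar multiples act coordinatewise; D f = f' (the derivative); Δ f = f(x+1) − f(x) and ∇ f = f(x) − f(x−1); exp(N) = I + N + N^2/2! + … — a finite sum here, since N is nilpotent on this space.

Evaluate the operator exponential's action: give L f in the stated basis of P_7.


order-1 term: (15/4)x^2 + (31/4)x
order-2 term: (15/4)x + 19/2
order-3 term: 5/4
the series for exp(Δ + D ∘ D) f terminates at order 3
exp(Δ + D ∘ D) f = (5/4)x^3 + 2x^2 + (31/2)x + 109/12

g(x) = (5/4)x^3 + 2x^2 + (31/2)x + 109/12


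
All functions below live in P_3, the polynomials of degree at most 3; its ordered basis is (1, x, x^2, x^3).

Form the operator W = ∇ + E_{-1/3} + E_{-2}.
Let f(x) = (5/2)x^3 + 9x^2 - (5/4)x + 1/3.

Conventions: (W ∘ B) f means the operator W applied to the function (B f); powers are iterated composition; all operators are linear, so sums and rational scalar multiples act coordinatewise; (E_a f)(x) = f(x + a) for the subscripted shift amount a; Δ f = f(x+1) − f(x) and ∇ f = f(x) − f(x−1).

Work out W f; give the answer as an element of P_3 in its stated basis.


the image equals g(x) = 5x^3 + 8x^2 - (19/6)x + 344/27

∇ f = (15/2)x^2 + (21/2)x - 31/4
E_{-1/3} f = (5/2)x^3 + (13/2)x^2 - (77/12)x + 179/108
E_{-2} f = (5/2)x^3 - 6x^2 - (29/4)x + 113/6
(∇ + E_{-1/3} + E_{-2}) f = 5x^3 + 8x^2 - (19/6)x + 344/27


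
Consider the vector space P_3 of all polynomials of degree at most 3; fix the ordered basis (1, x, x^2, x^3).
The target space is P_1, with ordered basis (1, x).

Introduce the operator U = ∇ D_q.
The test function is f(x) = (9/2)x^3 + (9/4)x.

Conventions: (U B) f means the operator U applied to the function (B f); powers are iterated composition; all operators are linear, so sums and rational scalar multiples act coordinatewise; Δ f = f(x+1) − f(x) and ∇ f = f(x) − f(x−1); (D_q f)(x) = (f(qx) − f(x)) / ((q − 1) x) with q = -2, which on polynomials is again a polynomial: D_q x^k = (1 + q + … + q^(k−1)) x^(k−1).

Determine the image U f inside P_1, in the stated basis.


D_q f = (27/2)x^2 + 9/4
∇ D_q f = 27x - 27/2

the image equals g(x) = 27x - 27/2


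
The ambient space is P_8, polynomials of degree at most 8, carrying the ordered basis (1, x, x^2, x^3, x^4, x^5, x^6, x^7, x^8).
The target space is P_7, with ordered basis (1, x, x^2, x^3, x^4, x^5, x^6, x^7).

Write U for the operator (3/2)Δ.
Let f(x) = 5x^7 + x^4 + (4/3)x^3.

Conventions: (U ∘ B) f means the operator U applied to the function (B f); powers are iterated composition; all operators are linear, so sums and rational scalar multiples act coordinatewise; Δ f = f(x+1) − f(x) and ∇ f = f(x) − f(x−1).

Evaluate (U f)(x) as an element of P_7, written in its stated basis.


g(x) = (105/2)x^6 + (315/2)x^5 + (525/2)x^4 + (537/2)x^3 + (345/2)x^2 + (129/2)x + 11

Δ f = 35x^6 + 105x^5 + 175x^4 + 179x^3 + 115x^2 + 43x + 22/3
((3/2)Δ) f = (105/2)x^6 + (315/2)x^5 + (525/2)x^4 + (537/2)x^3 + (345/2)x^2 + (129/2)x + 11


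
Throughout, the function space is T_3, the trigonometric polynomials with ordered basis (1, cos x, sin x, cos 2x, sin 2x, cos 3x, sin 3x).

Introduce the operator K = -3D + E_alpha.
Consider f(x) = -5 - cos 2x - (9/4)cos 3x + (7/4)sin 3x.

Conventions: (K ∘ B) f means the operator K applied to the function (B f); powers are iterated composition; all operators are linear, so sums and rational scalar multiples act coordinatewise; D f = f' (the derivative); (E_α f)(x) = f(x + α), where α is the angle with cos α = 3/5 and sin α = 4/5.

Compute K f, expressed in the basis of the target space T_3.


D f = 2sin 2x + (21/4)cos 3x + (27/4)sin 3x
(-3D) f = -6sin 2x - (63/4)cos 3x - (81/4)sin 3x
E_alpha f = -5 + (7/25)cos 2x + (24/25)sin 2x + (1361/500)cos 3x - (423/500)sin 3x
(-3D + E_alpha) f = -5 + (7/25)cos 2x - (126/25)sin 2x - (3257/250)cos 3x - (2637/125)sin 3x

the result is g(x) = -5 + (7/25)cos 2x - (126/25)sin 2x - (3257/250)cos 3x - (2637/125)sin 3x


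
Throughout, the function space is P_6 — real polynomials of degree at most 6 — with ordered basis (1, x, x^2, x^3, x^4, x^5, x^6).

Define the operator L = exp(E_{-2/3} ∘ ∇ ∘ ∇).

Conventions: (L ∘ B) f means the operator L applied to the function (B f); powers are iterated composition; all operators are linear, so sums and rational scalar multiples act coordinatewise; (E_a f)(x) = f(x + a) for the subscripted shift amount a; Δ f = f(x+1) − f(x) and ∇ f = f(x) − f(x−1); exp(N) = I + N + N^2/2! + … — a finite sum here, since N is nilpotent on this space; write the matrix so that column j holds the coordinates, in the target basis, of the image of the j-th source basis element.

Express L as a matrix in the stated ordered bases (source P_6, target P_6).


the matrix is [[1, 0, 2, -10, 142/3, -8350/27, 67414/27]; [0, 1, 0, 6, -40, 710/3, -16700/9]; [0, 0, 1, 0, 12, -100, 710]; [0, 0, 0, 1, 0, 20, -200]; [0, 0, 0, 0, 1, 0, 30]; [0, 0, 0, 0, 0, 1, 0]; [0, 0, 0, 0, 0, 0, 1]] (rows listed top to bottom)

image of 1: 1
image of x: x
image of x^2: x^2 + 2
image of x^3: x^3 + 6x - 10
image of x^4: x^4 + 12x^2 - 40x + 142/3
image of x^5: x^5 + 20x^3 - 100x^2 + (710/3)x - 8350/27
image of x^6: x^6 + 30x^4 - 200x^3 + 710x^2 - (16700/9)x + 67414/27
each image's coordinates form column j of the matrix


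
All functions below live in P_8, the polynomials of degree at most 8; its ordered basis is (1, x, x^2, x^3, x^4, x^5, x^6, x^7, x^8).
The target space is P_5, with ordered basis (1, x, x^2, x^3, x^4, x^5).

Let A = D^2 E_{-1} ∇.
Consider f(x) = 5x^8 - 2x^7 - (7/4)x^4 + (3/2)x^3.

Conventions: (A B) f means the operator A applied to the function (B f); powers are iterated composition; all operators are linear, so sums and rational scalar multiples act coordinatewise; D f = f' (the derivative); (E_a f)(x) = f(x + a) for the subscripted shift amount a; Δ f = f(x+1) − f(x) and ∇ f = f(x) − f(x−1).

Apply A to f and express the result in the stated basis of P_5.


∇ f = 40x^7 - 154x^6 + 322x^5 - 420x^4 + 343x^3 - 167x^2 + (85/2)x - 15/4
E_{-1} ∇ f = 40x^7 - 434x^6 + 2086x^5 - 5740x^4 + 9723x^3 - 10086x^2 + (11799/2)x - 5969/4
D E_{-1} ∇ f = 280x^6 - 2604x^5 + 10430x^4 - 22960x^3 + 29169x^2 - 20172x + 11799/2
D D E_{-1} ∇ f = 1680x^5 - 13020x^4 + 41720x^3 - 68880x^2 + 58338x - 20172

g(x) = 1680x^5 - 13020x^4 + 41720x^3 - 68880x^2 + 58338x - 20172


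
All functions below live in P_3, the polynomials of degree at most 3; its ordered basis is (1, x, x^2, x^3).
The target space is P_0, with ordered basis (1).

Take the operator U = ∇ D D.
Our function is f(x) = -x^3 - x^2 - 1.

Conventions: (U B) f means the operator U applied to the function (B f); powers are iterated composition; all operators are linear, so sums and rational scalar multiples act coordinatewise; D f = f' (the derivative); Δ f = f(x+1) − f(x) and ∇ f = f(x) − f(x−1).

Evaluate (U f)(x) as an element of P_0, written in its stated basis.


D f = -3x^2 - 2x
D D f = -6x - 2
∇ D D f = -6

g(x) = -6


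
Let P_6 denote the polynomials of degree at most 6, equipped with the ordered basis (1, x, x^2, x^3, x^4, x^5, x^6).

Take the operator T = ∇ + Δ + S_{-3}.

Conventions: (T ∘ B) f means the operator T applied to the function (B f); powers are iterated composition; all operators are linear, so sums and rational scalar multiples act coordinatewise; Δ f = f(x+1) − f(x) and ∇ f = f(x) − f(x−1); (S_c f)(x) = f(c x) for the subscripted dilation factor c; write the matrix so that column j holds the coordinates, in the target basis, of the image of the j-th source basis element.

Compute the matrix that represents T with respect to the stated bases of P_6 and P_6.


the matrix is [[1, 2, 0, 2, 0, 2, 0]; [0, -3, 4, 0, 8, 0, 12]; [0, 0, 9, 6, 0, 20, 0]; [0, 0, 0, -27, 8, 0, 40]; [0, 0, 0, 0, 81, 10, 0]; [0, 0, 0, 0, 0, -243, 12]; [0, 0, 0, 0, 0, 0, 729]] (rows listed top to bottom)

image of 1: 1
image of x: -3x + 2
image of x^2: 9x^2 + 4x
image of x^3: -27x^3 + 6x^2 + 2
image of x^4: 81x^4 + 8x^3 + 8x
image of x^5: -243x^5 + 10x^4 + 20x^2 + 2
image of x^6: 729x^6 + 12x^5 + 40x^3 + 12x
each image's coordinates form column j of the matrix


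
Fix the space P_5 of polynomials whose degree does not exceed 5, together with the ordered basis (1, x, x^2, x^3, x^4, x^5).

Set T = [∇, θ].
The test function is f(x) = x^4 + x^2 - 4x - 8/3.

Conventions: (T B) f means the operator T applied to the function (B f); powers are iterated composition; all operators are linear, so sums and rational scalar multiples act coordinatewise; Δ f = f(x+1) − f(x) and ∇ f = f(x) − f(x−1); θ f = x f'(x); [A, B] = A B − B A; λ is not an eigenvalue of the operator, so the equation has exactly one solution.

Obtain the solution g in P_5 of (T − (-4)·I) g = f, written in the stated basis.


g(x) = (1/4)x^4 - (1/4)x^3 + (19/16)x^2 - (87/32)x + 401/384

write g with unknown coordinates in the stated basis and equate coefficients in (T − (-4)·I) g = f
solving from the highest basis element down gives g = (1/4)x^4 - (1/4)x^3 + (19/16)x^2 - (87/32)x + 401/384
check: T g = x^3 - (15/4)x^2 + (55/8)x - 219/32
so T g − (-4)·g = x^4 + x^2 - 4x - 8/3 = f ✓


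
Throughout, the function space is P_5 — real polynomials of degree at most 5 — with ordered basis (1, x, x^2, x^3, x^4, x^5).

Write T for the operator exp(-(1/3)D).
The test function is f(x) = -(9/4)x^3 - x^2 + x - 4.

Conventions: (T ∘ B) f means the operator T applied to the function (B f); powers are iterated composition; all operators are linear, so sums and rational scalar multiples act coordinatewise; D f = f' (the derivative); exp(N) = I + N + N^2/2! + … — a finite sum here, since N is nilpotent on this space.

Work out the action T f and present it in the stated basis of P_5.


order-1 term: (9/4)x^2 + (2/3)x - 1/3
order-2 term: -(3/4)x - 1/9
order-3 term: 1/12
the series for exp(-(1/3)D) f terminates at order 3
exp(-(1/3)D) f = -(9/4)x^3 + (5/4)x^2 + (11/12)x - 157/36

the result is g(x) = -(9/4)x^3 + (5/4)x^2 + (11/12)x - 157/36


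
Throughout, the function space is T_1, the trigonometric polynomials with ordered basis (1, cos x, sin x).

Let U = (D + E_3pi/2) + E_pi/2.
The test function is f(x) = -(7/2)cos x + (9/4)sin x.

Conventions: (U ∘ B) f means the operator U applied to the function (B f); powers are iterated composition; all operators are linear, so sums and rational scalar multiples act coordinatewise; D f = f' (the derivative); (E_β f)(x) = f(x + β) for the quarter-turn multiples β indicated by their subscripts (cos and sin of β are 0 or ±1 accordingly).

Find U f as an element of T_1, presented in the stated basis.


D f = (9/4)cos x + (7/2)sin x
E_3pi/2 f = -(9/4)cos x - (7/2)sin x
(D + E_3pi/2) f = 0
E_pi/2 f = (9/4)cos x + (7/2)sin x
((D + E_3pi/2) + E_pi/2) f = (9/4)cos x + (7/2)sin x

the image equals g(x) = (9/4)cos x + (7/2)sin x


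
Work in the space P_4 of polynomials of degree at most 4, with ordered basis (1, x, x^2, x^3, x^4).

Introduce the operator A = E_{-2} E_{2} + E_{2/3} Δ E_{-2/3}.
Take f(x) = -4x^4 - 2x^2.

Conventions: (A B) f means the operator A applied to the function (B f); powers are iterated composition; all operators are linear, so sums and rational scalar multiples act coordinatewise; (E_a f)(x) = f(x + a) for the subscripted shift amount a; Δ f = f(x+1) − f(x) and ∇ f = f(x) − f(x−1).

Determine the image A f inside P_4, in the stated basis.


g(x) = -4x^4 - 16x^3 - 26x^2 - 20x - 6

E_{2} f = -4x^4 - 32x^3 - 98x^2 - 136x - 72
E_{-2} E_{2} f = -4x^4 - 2x^2
E_{-2/3} f = -4x^4 + (32/3)x^3 - (38/3)x^2 + (200/27)x - 136/81
Δ E_{-2/3} f = -16x^3 + 8x^2 - (28/3)x + 38/27
E_{2/3} Δ E_{-2/3} f = -16x^3 - 24x^2 - 20x - 6
(E_{-2} E_{2} + E_{2/3} Δ E_{-2/3}) f = -4x^4 - 16x^3 - 26x^2 - 20x - 6


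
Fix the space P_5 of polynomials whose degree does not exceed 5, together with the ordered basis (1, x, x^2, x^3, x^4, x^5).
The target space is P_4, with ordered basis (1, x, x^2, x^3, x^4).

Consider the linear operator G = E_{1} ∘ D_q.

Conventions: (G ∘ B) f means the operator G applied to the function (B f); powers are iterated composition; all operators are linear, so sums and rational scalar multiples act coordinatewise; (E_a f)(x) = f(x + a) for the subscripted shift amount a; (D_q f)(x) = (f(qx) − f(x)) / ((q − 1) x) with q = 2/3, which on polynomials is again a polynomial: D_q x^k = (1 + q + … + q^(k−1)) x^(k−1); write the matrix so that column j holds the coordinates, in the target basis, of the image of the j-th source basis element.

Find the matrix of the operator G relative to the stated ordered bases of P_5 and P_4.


the matrix is [[0, 1, 5/3, 19/9, 65/27, 211/81]; [0, 0, 5/3, 38/9, 65/9, 844/81]; [0, 0, 0, 19/9, 65/9, 422/27]; [0, 0, 0, 0, 65/27, 844/81]; [0, 0, 0, 0, 0, 211/81]] (rows listed top to bottom)

image of 1: 0
image of x: 1
image of x^2: (5/3)x + 5/3
image of x^3: (19/9)x^2 + (38/9)x + 19/9
image of x^4: (65/27)x^3 + (65/9)x^2 + (65/9)x + 65/27
image of x^5: (211/81)x^4 + (844/81)x^3 + (422/27)x^2 + (844/81)x + 211/81
each image's coordinates form column j of the matrix


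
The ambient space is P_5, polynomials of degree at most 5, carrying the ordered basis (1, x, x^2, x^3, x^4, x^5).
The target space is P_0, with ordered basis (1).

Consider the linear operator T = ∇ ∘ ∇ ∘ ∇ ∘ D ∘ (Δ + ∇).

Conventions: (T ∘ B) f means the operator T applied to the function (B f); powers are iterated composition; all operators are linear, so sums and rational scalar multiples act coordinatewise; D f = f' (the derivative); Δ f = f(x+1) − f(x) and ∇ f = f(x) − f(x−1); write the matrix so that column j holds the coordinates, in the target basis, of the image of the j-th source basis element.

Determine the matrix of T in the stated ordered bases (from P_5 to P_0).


image of 1: 0
image of x: 0
image of x^2: 0
image of x^3: 0
image of x^4: 0
image of x^5: 240
each image's coordinates form column j of the matrix

the matrix is [[0, 0, 0, 0, 0, 240]] (rows listed top to bottom)


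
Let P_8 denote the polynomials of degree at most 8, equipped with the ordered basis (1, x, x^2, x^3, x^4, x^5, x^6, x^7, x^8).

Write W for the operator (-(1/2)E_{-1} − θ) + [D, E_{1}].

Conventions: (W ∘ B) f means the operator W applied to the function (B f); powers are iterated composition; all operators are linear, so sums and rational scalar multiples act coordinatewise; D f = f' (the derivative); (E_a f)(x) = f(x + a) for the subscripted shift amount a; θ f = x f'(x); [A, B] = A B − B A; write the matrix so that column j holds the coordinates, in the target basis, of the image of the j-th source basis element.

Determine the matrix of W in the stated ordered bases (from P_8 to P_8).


image of 1: -1/2
image of x: -(3/2)x + 1/2
image of x^2: -(5/2)x^2 + x - 1/2
image of x^3: -(7/2)x^3 + (3/2)x^2 - (3/2)x + 1/2
image of x^4: -(9/2)x^4 + 2x^3 - 3x^2 + 2x - 1/2
image of x^5: -(11/2)x^5 + (5/2)x^4 - 5x^3 + 5x^2 - (5/2)x + 1/2
image of x^6: -(13/2)x^6 + 3x^5 - (15/2)x^4 + 10x^3 - (15/2)x^2 + 3x - 1/2
image of x^7: -(15/2)x^7 + (7/2)x^6 - (21/2)x^5 + (35/2)x^4 - (35/2)x^3 + (21/2)x^2 - (7/2)x + 1/2
image of x^8: -(17/2)x^8 + 4x^7 - 14x^6 + 28x^5 - 35x^4 + 28x^3 - 14x^2 + 4x - 1/2
each image's coordinates form column j of the matrix

the matrix is [[-1/2, 1/2, -1/2, 1/2, -1/2, 1/2, -1/2, 1/2, -1/2]; [0, -3/2, 1, -3/2, 2, -5/2, 3, -7/2, 4]; [0, 0, -5/2, 3/2, -3, 5, -15/2, 21/2, -14]; [0, 0, 0, -7/2, 2, -5, 10, -35/2, 28]; [0, 0, 0, 0, -9/2, 5/2, -15/2, 35/2, -35]; [0, 0, 0, 0, 0, -11/2, 3, -21/2, 28]; [0, 0, 0, 0, 0, 0, -13/2, 7/2, -14]; [0, 0, 0, 0, 0, 0, 0, -15/2, 4]; [0, 0, 0, 0, 0, 0, 0, 0, -17/2]] (rows listed top to bottom)


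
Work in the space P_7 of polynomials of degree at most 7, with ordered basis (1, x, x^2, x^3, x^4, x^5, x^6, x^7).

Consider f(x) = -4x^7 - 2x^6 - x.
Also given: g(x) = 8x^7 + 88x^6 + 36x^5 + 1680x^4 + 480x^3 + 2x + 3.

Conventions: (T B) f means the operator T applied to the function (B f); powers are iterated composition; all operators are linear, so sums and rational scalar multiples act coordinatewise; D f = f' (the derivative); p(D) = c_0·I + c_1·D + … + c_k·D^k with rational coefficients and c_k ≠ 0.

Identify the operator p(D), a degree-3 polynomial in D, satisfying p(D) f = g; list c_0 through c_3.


D^0 f = -4x^7 - 2x^6 - x
D^1 f = -28x^6 - 12x^5 - 1
D^2 f = -168x^5 - 60x^4
D^3 f = -840x^4 - 240x^3
matching coefficients of g against c_0 f + c_1 Df + … from the top degree down determines the c_i
solution: c_0 = -2, c_1 = -3, c_2 = 0, c_3 = -2

p(D) = -2·I − 3·D − 2·D^3, i.e. c_0 = -2, c_1 = -3, c_2 = 0, c_3 = -2


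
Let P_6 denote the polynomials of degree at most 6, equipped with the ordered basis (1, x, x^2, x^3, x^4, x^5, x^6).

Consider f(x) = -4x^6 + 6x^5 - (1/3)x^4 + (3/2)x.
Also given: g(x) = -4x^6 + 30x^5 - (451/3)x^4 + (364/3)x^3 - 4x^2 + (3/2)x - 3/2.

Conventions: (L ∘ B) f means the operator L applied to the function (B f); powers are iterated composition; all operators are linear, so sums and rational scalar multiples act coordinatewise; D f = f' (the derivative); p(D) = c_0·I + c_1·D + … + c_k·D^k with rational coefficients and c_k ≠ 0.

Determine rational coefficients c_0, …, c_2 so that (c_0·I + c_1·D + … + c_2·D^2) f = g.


D^0 f = -4x^6 + 6x^5 - (1/3)x^4 + (3/2)x
D^1 f = -24x^5 + 30x^4 - (4/3)x^3 + 3/2
D^2 f = -120x^4 + 120x^3 - 4x^2
matching coefficients of g against c_0 f + c_1 Df + … from the top degree down determines the c_i
solution: c_0 = 1, c_1 = -1, c_2 = 1

c_0 = 1, c_1 = -1, c_2 = 1


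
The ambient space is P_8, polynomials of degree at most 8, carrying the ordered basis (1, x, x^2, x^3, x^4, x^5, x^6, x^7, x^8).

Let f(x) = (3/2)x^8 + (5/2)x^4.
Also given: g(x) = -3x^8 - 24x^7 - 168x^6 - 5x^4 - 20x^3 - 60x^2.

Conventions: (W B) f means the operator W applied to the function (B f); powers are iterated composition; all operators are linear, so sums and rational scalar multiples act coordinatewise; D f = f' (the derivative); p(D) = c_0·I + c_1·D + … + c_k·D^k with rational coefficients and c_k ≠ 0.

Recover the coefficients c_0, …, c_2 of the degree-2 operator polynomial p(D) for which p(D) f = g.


D^0 f = (3/2)x^8 + (5/2)x^4
D^1 f = 12x^7 + 10x^3
D^2 f = 84x^6 + 30x^2
matching coefficients of g against c_0 f + c_1 Df + … from the top degree down determines the c_i
solution: c_0 = -2, c_1 = -2, c_2 = -2

p(D) = -2·I − 2·D − 2·D^2, i.e. c_0 = -2, c_1 = -2, c_2 = -2


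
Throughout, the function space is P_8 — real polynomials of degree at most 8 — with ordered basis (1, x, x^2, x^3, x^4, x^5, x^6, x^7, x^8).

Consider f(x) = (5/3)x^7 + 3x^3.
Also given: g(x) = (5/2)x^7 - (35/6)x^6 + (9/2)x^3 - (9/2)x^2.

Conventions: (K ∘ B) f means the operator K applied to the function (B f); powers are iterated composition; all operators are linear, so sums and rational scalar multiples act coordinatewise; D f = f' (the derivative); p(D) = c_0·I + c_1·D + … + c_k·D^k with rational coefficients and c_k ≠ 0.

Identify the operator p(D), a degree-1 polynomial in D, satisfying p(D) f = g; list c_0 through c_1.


D^0 f = (5/3)x^7 + 3x^3
D^1 f = (35/3)x^6 + 9x^2
matching coefficients of g against c_0 f + c_1 Df + … from the top degree down determines the c_i
solution: c_0 = 3/2, c_1 = -1/2

p(D) = (3/2)·I − (1/2)·D, i.e. c_0 = 3/2, c_1 = -1/2


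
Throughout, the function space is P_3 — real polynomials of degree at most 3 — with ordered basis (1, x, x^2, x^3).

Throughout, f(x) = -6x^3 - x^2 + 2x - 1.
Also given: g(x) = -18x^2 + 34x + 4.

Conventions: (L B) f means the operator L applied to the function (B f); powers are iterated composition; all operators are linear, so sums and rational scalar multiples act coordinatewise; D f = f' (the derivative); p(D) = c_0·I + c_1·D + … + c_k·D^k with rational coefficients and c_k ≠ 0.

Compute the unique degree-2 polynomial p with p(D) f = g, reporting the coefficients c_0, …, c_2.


D^0 f = -6x^3 - x^2 + 2x - 1
D^1 f = -18x^2 - 2x + 2
D^2 f = -36x - 2
matching coefficients of g against c_0 f + c_1 Df + … from the top degree down determines the c_i
solution: c_0 = 0, c_1 = 1, c_2 = -1

p(D) = D − D^2, i.e. c_0 = 0, c_1 = 1, c_2 = -1


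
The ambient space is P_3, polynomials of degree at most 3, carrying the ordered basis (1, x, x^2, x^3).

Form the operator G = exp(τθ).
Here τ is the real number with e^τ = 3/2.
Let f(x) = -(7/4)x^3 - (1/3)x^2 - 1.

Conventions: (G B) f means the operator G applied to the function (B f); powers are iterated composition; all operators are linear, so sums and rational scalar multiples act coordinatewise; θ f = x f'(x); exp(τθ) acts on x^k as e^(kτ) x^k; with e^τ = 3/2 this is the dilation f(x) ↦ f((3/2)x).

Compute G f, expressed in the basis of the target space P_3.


the image equals g(x) = -(189/32)x^3 - (3/4)x^2 - 1

exp(τθ) x^k = e^(kτ) x^k; with e^τ = 3/2 this sends x^k to (3/2)^k x^k
x^2 ↦ 9/4 x^2
x^3 ↦ 27/8 x^3
applying this coordinatewise to f: exp(τθ) f = -(189/32)x^3 - (3/4)x^2 - 1


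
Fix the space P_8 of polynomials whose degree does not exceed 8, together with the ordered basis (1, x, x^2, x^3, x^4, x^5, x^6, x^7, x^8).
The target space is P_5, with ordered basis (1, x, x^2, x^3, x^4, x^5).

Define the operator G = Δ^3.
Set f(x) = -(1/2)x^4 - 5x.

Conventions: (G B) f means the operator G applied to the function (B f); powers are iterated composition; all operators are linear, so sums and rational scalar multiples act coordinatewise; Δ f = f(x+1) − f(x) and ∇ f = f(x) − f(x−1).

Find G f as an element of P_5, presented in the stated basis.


Δ f = -2x^3 - 3x^2 - 2x - 11/2
Δ Δ f = -6x^2 - 12x - 7
Δ Δ Δ f = -12x - 18

g(x) = -12x - 18


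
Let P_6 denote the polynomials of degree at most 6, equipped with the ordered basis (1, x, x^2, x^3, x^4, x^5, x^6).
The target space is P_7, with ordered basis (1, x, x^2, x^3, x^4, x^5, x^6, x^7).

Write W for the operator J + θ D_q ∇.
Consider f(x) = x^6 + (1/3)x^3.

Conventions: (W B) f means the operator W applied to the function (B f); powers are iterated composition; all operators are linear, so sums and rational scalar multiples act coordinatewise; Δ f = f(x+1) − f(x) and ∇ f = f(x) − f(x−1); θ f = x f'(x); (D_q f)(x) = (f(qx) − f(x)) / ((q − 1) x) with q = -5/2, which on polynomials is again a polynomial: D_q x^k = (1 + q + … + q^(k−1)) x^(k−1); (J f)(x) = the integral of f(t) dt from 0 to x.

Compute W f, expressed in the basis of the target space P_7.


J f = (1/7)x^7 + (1/12)x^4
∇ f = 6x^5 - 15x^4 + 20x^3 - 14x^2 + 5x - 2/3
D_q ∇ f = (1353/8)x^4 + (1305/8)x^3 + 95x^2 + 21x + 5
θ D_q ∇ f = (1353/2)x^4 + (3915/8)x^3 + 190x^2 + 21x
(J + θ D_q ∇) f = (1/7)x^7 + (8119/12)x^4 + (3915/8)x^3 + 190x^2 + 21x

the result is g(x) = (1/7)x^7 + (8119/12)x^4 + (3915/8)x^3 + 190x^2 + 21x


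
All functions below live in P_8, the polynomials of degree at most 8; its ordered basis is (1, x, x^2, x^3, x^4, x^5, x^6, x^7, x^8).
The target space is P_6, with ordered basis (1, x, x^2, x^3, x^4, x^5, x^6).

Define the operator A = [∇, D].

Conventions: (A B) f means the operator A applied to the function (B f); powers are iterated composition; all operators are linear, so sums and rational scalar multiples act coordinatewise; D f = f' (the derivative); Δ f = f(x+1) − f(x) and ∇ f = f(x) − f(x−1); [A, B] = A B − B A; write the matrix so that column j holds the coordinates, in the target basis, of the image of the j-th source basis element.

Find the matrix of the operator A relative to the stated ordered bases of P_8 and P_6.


the matrix is [[0, 0, 0, 0, 0, 0, 0, 0, 0]; [0, 0, 0, 0, 0, 0, 0, 0, 0]; [0, 0, 0, 0, 0, 0, 0, 0, 0]; [0, 0, 0, 0, 0, 0, 0, 0, 0]; [0, 0, 0, 0, 0, 0, 0, 0, 0]; [0, 0, 0, 0, 0, 0, 0, 0, 0]; [0, 0, 0, 0, 0, 0, 0, 0, 0]] (rows listed top to bottom)

image of 1: 0
image of x: 0
image of x^2: 0
image of x^3: 0
image of x^4: 0
image of x^5: 0
image of x^6: 0
image of x^7: 0
image of x^8: 0
each image's coordinates form column j of the matrix


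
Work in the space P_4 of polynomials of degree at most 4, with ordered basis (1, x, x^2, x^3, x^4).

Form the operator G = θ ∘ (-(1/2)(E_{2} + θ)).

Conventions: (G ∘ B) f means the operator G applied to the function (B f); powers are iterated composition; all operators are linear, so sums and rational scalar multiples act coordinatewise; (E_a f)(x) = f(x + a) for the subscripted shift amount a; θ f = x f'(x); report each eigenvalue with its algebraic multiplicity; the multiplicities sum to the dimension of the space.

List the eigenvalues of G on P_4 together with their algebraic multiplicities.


λ = -10 (multiplicity 1), λ = -6 (multiplicity 1), λ = -3 (multiplicity 1), λ = -1 (multiplicity 1), λ = 0 (multiplicity 1)

image of 1: 0
image of x: -x
image of x^2: -3x^2 - 2x
image of x^3: -6x^3 - 6x^2 - 6x
image of x^4: -10x^4 - 12x^3 - 24x^2 - 16x
the matrix is upper triangular; its diagonal is (0, -1, -3, -6, -10)
for a triangular matrix the eigenvalues are the diagonal entries, with algebraic multiplicity their repetition count


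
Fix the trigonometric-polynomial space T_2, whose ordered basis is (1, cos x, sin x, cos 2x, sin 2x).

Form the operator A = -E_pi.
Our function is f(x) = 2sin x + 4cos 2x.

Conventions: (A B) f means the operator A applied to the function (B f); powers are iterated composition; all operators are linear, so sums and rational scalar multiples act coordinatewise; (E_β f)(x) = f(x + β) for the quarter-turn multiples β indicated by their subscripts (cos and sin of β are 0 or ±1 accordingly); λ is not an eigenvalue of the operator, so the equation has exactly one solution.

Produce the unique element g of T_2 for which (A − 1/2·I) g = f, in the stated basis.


write g with unknown coordinates in the stated basis and equate coefficients in (A − 1/2·I) g = f
solving from the highest basis element down gives g = 4sin x - (8/3)cos 2x
check: A g = 4sin x + (8/3)cos 2x
so A g − 1/2·g = 2sin x + 4cos 2x = f ✓

g(x) = 4sin x - (8/3)cos 2x


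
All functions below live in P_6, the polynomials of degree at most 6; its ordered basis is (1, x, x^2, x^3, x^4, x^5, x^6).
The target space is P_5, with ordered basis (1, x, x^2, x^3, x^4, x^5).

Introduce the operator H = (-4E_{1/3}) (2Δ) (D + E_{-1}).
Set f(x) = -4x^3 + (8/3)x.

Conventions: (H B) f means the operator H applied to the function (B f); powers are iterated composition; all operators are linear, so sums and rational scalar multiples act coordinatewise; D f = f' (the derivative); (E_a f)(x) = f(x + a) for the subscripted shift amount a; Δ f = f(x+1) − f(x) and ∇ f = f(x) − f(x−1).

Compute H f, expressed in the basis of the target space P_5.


D f = -12x^2 + 8/3
E_{-1} f = -4x^3 + 12x^2 - (28/3)x + 4/3
(D + E_{-1}) f = -4x^3 - (28/3)x + 4
Δ (D + E_{-1}) f = -12x^2 - 12x - 40/3
(2Δ) (D + E_{-1}) f = -24x^2 - 24x - 80/3
E_{1/3} (2Δ) (D + E_{-1}) f = -24x^2 - 40x - 112/3
(-4E_{1/3}) (2Δ) (D + E_{-1}) f = 96x^2 + 160x + 448/3

the image equals g(x) = 96x^2 + 160x + 448/3


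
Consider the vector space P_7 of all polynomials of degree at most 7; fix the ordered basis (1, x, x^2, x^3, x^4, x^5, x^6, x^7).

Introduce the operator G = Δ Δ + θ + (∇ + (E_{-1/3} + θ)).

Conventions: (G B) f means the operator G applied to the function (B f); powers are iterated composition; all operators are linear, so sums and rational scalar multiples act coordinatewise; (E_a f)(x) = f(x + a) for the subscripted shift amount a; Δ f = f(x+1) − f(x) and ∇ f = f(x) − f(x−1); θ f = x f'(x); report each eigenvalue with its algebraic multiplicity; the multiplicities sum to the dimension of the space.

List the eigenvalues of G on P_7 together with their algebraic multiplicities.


image of 1: 1
image of x: 3x + 2/3
image of x^2: 5x^2 + (4/3)x + 10/9
image of x^3: 7x^3 + 2x^2 + (10/3)x + 188/27
image of x^4: 9x^4 + (8/3)x^3 + (20/3)x^2 + (752/27)x + 1054/81
image of x^5: 11x^5 + (10/3)x^4 + (100/9)x^3 + (1880/27)x^2 + (5270/81)x + 7532/243
image of x^6: 13x^6 + 4x^5 + (50/3)x^4 + (3760/27)x^3 + (5270/27)x^2 + (15064/81)x + 44470/729
image of x^7: 15x^7 + (14/3)x^6 + (70/3)x^5 + (6580/27)x^4 + (36890/81)x^3 + (52724/81)x^2 + (311290/729)x + 277748/2187
the matrix is upper triangular; its diagonal is (1, 3, 5, 7, 9, 11, 13, 15)
for a triangular matrix the eigenvalues are the diagonal entries, with algebraic multiplicity their repetition count

λ = 1 (multiplicity 1), λ = 3 (multiplicity 1), λ = 5 (multiplicity 1), λ = 7 (multiplicity 1), λ = 9 (multiplicity 1), λ = 11 (multiplicity 1), λ = 13 (multiplicity 1), λ = 15 (multiplicity 1)


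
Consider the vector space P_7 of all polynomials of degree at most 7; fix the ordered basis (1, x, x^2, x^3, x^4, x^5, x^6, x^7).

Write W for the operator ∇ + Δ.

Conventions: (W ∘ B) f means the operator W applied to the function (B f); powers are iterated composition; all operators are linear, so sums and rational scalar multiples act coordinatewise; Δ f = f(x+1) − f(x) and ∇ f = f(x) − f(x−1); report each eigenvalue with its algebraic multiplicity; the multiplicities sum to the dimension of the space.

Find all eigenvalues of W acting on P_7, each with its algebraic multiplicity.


λ = 0 (multiplicity 8)

image of 1: 0
image of x: 2
image of x^2: 4x
image of x^3: 6x^2 + 2
image of x^4: 8x^3 + 8x
image of x^5: 10x^4 + 20x^2 + 2
image of x^6: 12x^5 + 40x^3 + 12x
image of x^7: 14x^6 + 70x^4 + 42x^2 + 2
the matrix is upper triangular; its diagonal is (0, 0, 0, 0, 0, 0, 0, 0)
for a triangular matrix the eigenvalues are the diagonal entries, with algebraic multiplicity their repetition count


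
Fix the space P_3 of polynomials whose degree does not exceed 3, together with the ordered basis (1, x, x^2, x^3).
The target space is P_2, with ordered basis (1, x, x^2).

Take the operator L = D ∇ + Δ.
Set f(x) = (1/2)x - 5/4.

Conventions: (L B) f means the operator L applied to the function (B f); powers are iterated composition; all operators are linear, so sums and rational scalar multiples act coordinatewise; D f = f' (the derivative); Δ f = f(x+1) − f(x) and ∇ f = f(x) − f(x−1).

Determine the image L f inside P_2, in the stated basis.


the image equals g(x) = 1/2

∇ f = 1/2
D ∇ f = 0
Δ f = 1/2
(D ∇ + Δ) f = 1/2


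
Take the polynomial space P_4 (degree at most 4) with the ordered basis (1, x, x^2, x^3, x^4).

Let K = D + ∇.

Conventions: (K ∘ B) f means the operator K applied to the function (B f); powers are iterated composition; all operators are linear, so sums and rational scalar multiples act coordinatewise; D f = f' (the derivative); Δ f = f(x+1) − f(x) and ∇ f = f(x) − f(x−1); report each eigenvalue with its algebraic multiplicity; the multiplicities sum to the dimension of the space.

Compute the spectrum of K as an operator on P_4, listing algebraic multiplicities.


image of 1: 0
image of x: 2
image of x^2: 4x - 1
image of x^3: 6x^2 - 3x + 1
image of x^4: 8x^3 - 6x^2 + 4x - 1
the matrix is upper triangular; its diagonal is (0, 0, 0, 0, 0)
for a triangular matrix the eigenvalues are the diagonal entries, with algebraic multiplicity their repetition count

λ = 0 (multiplicity 5)


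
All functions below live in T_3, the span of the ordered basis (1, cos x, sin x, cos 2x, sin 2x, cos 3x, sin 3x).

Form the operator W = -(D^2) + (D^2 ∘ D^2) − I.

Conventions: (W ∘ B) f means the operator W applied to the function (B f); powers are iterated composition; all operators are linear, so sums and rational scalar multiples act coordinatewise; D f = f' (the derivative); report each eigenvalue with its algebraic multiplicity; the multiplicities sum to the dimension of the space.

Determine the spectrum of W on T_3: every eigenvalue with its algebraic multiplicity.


image of 1: -1
image of cos x: cos x
image of sin x: sin x
image of cos 2x: 19cos 2x
image of sin 2x: 19sin 2x
image of cos 3x: 89cos 3x
image of sin 3x: 89sin 3x
the matrix is diagonal; its diagonal is (-1, 1, 1, 19, 19, 89, 89)
for a triangular matrix the eigenvalues are the diagonal entries, with algebraic multiplicity their repetition count

λ = -1 (multiplicity 1), λ = 1 (multiplicity 2), λ = 19 (multiplicity 2), λ = 89 (multiplicity 2)


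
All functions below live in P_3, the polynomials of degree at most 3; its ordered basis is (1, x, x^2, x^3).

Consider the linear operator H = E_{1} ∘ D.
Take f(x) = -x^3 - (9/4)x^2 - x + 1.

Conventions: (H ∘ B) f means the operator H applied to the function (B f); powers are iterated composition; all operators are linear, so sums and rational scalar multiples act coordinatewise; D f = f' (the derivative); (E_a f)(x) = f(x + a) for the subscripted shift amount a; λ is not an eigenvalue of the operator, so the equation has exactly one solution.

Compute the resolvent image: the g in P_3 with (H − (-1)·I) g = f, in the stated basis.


write g with unknown coordinates in the stated basis and equate coefficients in (H − (-1)·I) g = f
solving from the highest basis element down gives g = -x^3 + (3/4)x^2 + (7/2)x - 1
check: H g = -3x^2 - (9/2)x + 2
so H g − (-1)·g = -x^3 - (9/4)x^2 - x + 1 = f ✓

the image equals g(x) = -x^3 + (3/4)x^2 + (7/2)x - 1
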